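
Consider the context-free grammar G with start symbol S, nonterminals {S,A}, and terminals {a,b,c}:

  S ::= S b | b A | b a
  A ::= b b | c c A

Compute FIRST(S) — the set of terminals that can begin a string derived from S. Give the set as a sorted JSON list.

FIRST sets, iterate to fixpoint:
round 1:
  A via A→b b: +{b}
  A via A→c c A: +{c}
  S via S→b A: +{b}
  FIRST[S]={b}  FIRST[A]={b,c}
round 2: — fixpoint
  FIRST[S]={b}  FIRST[A]={b,c}

FIRST(S) = ["b"]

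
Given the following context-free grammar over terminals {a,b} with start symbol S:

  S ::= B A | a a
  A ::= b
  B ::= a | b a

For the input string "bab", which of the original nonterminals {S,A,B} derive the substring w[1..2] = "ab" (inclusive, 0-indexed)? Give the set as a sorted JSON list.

Convert to CNF:
  S -> B A | T1 T1
  A -> b
  B -> T0 T1 | a
  T0 -> b
  T1 -> a

CYK table (by increasing span) — only the sub-triangle for w[1..2]:
  cell(1,1) a: {B,T1}  orig:{B}
  cell(2,2) b: {A,T0}  orig:{A}
  cell(1,2) ab: {S}

Original NTs in T[1,2] deriving "ab": ["S"]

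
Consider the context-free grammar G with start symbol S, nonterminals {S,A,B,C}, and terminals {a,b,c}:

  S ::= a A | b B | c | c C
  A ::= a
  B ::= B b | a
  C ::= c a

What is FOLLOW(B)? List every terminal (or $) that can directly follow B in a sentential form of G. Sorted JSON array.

FIRST sets, iterate to fixpoint:
round 1:
  A via A→a: +{a}
  B via B→a: +{a}
  C via C→c a: +{c}
  S via S→a A: +{a}
  S via S→b B: +{b}
  S via S→c: +{c}
  FIRST(S)={a,b,c}  FIRST(A)={a}  FIRST(B)={a}  FIRST(C)={c}
round 2: (no change)
  FIRST(S)={a,b,c}  FIRST(A)={a}  FIRST(B)={a}  FIRST(C)={c}

Compute FOLLOW by fixpoint:
seed FOLLOW(S) with $
pass 1:
  B→B b: FOLLOW(B) ⊇ FIRST(b) = {b}; new: +{b}
  S→a A: FOLLOW(A) ⊇ FOLLOW(S) ⊇ {$}; new: +{$}
  S→b B: FOLLOW(B) ⊇ FOLLOW(S) ⊇ {$}; new: +{$}
  S→c C: FOLLOW(C) ⊇ FOLLOW(S) ⊇ {$}; new: +{$}
  FOLLOW(S)={$}  FOLLOW(A)={$}  FOLLOW(B)={$,b}  FOLLOW(C)={$}
pass 2: (stable)
  FOLLOW(S)={$}  FOLLOW(A)={$}  FOLLOW(B)={$,b}  FOLLOW(C)={$}

FOLLOW(B) = ["$", "b"]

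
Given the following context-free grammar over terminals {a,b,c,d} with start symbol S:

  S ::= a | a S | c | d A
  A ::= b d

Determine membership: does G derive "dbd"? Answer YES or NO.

CNF form of G:
  S -> T1 A | T2 S | a | c
  A -> T0 T1
  T0 -> b
  T1 -> d
  T2 -> a

Fill CYK table bottom-up:
  [0..0]={T1}  "d"  orig:{}
  [1..1]={T0}  "b"  orig:{}
  [2..2]={T1}  "d"  orig:{}
  [0..1]=∅  "db"
  [1..2]={A}  "bd"
  [0..2]={S}  "dbd"

S ∈ T[0,2] ⇒ YES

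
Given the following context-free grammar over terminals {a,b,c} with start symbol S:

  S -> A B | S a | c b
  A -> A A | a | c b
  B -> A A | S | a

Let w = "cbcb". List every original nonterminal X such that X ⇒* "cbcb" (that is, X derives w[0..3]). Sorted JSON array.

Convert to CNF:
  S -> A B | S T2 | T0 T1
  A -> A A | T0 T1 | a
  B -> A A | A B | S T2 | T0 T1 | a
  T0 -> c
  T1 -> b
  T2 -> a

CYK table (by increasing span) (cells [i..j] with 0 ≤ i ≤ j ≤ 3 only):
  T[0,0] 'c' = {T0}  orig:{}
  T[1,1] 'b' = {T1}  orig:{}
  T[2,2] 'c' = {T0}  orig:{}
  T[3,3] 'b' = {T1}  orig:{}
  T[0,1] 'cb' = {A,B,S}
  T[1,2] 'bc' = ∅
  T[2,3] 'cb' = {A,B,S}
  T[0,2] 'cbc' = ∅
  T[1,3] 'bcb' = ∅
  T[0,3] 'cbcb' = {A,B,S}

Original NTs in T[0,3] deriving "cbcb": ["A", "B", "S"]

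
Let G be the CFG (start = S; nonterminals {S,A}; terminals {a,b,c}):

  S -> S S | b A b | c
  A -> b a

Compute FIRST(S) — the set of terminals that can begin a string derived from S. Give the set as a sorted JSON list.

Compute FIRST by fixpoint:
pass 1:
  A via A→b a: +{b}
  S via S→b A b: +{b}
  S via S→c: +{c}
  S: {b,c}  A: {b}
pass 2: done
  S: {b,c}  A: {b}

FIRST(S) = ["b", "c"]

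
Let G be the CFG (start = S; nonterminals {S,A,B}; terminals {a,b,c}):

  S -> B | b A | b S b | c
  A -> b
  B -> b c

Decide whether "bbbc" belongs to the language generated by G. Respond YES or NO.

Convert to CNF:
  S -> T0 A | T0 T1 | T0 X2 | c
  A -> b
  B -> T0 T1
  T0 -> b
  T1 -> c
  X2 -> S T0

CYK fill:
  cell(0,0) b: {A,T0}  orig:{A}
  cell(1,1) b: {A,T0}  orig:{A}
  cell(2,2) b: {A,T0}  orig:{A}
  cell(3,3) c: {S,T1}  orig:{S}
  cell(0,1) bb: {S}
  cell(1,2) bb: {S}
  cell(2,3) bc: {B,S}
  cell(0,2) bbb: {X2}  orig:{}
  cell(1,3) bbc: ∅
  cell(0,3) bbbc: ∅

S ∉ T[0,3] ⇒ NO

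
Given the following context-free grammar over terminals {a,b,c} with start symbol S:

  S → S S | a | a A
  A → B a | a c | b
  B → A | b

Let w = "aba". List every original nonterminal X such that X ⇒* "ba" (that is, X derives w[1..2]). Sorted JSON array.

Convert to CNF:
  S -> S S | T0 A | a
  A -> B T0 | T0 T1 | b
  B -> B T0 | T0 T1 | b
  T0 -> a
  T1 -> c

CYK table (by increasing span) — only the sub-triangle for w[1..2]:
  [1..1]={A,B}  "b"
  [2..2]={S,T0}  "a"  orig:{S}
  [1..2]={A,B}  "ba"

Original NTs in T[1,2] deriving "ba": ["A", "B"]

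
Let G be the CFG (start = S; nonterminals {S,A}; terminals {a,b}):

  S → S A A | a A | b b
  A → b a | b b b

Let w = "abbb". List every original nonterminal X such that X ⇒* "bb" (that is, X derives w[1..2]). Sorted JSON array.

Convert to CNF:
  S -> S X3 | T0 T0 | T1 A
  A -> T0 T1 | T0 X2
  T0 -> b
  T1 -> a
  X2 -> T0 T0
  X3 -> A A

Fill CYK table bottom-up, restricted to cells inside w[1..2]:
  cell(1,1) b: {T0}  orig:{}
  cell(2,2) b: {T0}  orig:{}
  cell(1,2) bb: {S,X2}  orig:{S}

Original NTs in T[1,2] deriving "bb": ["S"]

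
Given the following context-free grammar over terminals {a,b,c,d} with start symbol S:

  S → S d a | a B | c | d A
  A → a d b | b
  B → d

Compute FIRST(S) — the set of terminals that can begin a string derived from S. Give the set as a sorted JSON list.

FIRST sets, iterate to fixpoint:
round 1:
  A via A→a d b: +{a}
  A via A→b: +{b}
  B via B→d: +{d}
  S via S→a B: +{a}
  S via S→c: +{c}
  S via S→d A: +{d}
  S: {a,c,d}  A: {a,b}  B: {d}
round 2: (stable)
  S: {a,c,d}  A: {a,b}  B: {d}

FIRST(S) = ["a", "c", "d"]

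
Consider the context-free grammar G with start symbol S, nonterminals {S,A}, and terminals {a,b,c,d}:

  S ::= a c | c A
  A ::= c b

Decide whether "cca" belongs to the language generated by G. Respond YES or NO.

Convert to CNF:
  S -> T0 A | T2 T0
  A -> T0 T1
  T0 -> c
  T1 -> b
  T2 -> a

CYK table (by increasing span):
  [0..0]={T0}  "c"  orig:{}
  [1..1]={T0}  "c"  orig:{}
  [2..2]={T2}  "a"  orig:{}
  [0..1]=∅  "cc"
  [1..2]=∅  "ca"
  [0..2]=∅  "cca"

S ∉ T[0,2] ⇒ NO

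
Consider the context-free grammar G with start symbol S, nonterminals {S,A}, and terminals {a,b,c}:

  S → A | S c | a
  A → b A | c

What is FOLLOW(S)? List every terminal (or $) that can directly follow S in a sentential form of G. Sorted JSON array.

Compute FIRST by fixpoint:
[1]
  A via A→b A: +{b}
  A via A→c: +{c}
  S via S→A: +{b,c}
  S via S→a: +{a}
  FIRST(S)={a,b,c}  FIRST(A)={b,c}
[2] done
  FIRST(S)={a,b,c}  FIRST(A)={b,c}

FOLLOW sets:
initialize: $ ∈ FOLLOW(S)
round 1:
  S→A: FOLLOW(A) ⊇ FOLLOW(S) ⊇ {$}; new: +{$}
  S→S c: FOLLOW(S) ⊇ FIRST(c) = {c}; new: +{c}
  S: {$,c}  A: {$}
round 2:
  S→A: FOLLOW(A) ⊇ FOLLOW(S) ⊇ {$,c}; new: +{c}
  S: {$,c}  A: {$,c}
round 3: (no change)
  S: {$,c}  A: {$,c}

FOLLOW(S) = ["$", "c"]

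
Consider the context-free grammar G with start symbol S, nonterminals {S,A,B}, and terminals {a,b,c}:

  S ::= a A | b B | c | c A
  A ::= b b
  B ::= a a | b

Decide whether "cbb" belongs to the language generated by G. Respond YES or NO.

CNF form of G:
  S -> T0 B | T1 A | T2 A | c
  A -> T0 T0
  B -> T1 T1 | b
  T0 -> b
  T1 -> a
  T2 -> c

CYK table (by increasing span):
  cell(0,0) c: {S,T2}  orig:{S}
  cell(1,1) b: {B,T0}  orig:{B}
  cell(2,2) b: {B,T0}  orig:{B}
  cell(0,1) cb: ∅
  cell(1,2) bb: {A,S}
  cell(0,2) cbb: {S}

S ∈ T[0,2] ⇒ YES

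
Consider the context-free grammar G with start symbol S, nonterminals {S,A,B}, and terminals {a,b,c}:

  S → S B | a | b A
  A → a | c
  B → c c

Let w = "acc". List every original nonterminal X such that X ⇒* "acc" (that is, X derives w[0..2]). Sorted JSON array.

Convert to CNF:
  S -> S B | T1 A | a
  A -> a | c
  B -> T0 T0
  T0 -> c
  T1 -> b

CYK table (by increasing span) (cells [i..j] with 0 ≤ i ≤ j ≤ 2 only):
  cell(0,0) a: {A,S}
  cell(1,1) c: {A,T0}  orig:{A}
  cell(2,2) c: {A,T0}  orig:{A}
  cell(0,1) ac: ∅
  cell(1,2) cc: {B}
  cell(0,2) acc: {S}

Original NTs in T[0,2] deriving "acc": ["S"]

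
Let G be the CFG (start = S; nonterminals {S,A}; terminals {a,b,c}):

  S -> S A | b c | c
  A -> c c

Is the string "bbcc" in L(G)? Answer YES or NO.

CNF form of G:
  S -> S A | T1 T0 | c
  A -> T0 T0
  T0 -> c
  T1 -> b

CYK fill:
  T[0,0] 'b' = {T1}  orig:{}
  T[1,1] 'b' = {T1}  orig:{}
  T[2,2] 'c' = {S,T0}  orig:{S}
  T[3,3] 'c' = {S,T0}  orig:{S}
  T[0,1] 'bb' = ∅
  T[1,2] 'bc' = {S}
  T[2,3] 'cc' = {A}
  T[0,2] 'bbc' = ∅
  T[1,3] 'bcc' = ∅
  T[0,3] 'bbcc' = ∅

S ∉ T[0,3] ⇒ NO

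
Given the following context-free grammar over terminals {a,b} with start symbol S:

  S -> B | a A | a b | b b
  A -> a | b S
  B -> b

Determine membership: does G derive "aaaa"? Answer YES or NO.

CNF form of G:
  S -> T0 T0 | T1 A | T1 T0 | b
  A -> T0 S | a
  B -> b
  T0 -> b
  T1 -> a

Fill CYK table bottom-up:
  [0..0]={A,T1}  "a"  orig:{A}
  [1..1]={A,T1}  "a"  orig:{A}
  [2..2]={A,T1}  "a"  orig:{A}
  [3..3]={A,T1}  "a"  orig:{A}
  [0..1]={S}  "aa"
  [1..2]={S}  "aa"
  [2..3]={S}  "aa"
  [0..2]=∅  "aaa"
  [1..3]=∅  "aaa"
  [0..3]=∅  "aaaa"

S ∉ T[0,3] ⇒ NO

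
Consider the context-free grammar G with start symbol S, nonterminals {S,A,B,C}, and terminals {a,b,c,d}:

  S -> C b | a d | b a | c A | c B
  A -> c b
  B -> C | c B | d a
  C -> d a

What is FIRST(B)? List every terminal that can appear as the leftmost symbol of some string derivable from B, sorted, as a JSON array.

FIRST sets, iterate to fixpoint:
pass 1:
  A via A→c b: +{c}
  B via B→c B: +{c}
  B via B→d a: +{d}
  C via C→d a: +{d}
  S via S→C b: +{d}
  S via S→a d: +{a}
  S via S→b a: +{b}
  S via S→c A: +{c}
  FIRST[S]={a,b,c,d}  FIRST[A]={c}  FIRST[B]={c,d}  FIRST[C]={d}
pass 2: (stable)
  FIRST[S]={a,b,c,d}  FIRST[A]={c}  FIRST[B]={c,d}  FIRST[C]={d}

FIRST(B) = ["c", "d"]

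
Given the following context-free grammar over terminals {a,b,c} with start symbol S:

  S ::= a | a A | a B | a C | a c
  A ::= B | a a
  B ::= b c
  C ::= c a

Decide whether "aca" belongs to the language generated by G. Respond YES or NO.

CNF form of G:
  S -> T0 A | T0 B | T0 C | T0 T2 | a
  A -> T0 T0 | T1 T2
  B -> T1 T2
  C -> T2 T0
  T0 -> a
  T1 -> b
  T2 -> c

CYK table (by increasing span):
  T[0,0] 'a' = {S,T0}  orig:{S}
  T[1,1] 'c' = {T2}  orig:{}
  T[2,2] 'a' = {S,T0}  orig:{S}
  T[0,1] 'ac' = {S}
  T[1,2] 'ca' = {C}
  T[0,2] 'aca' = {S}

S ∈ T[0,2] ⇒ YES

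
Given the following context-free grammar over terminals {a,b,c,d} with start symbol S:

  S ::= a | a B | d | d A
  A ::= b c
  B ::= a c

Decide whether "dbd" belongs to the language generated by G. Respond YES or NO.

Convert to CNF:
  S -> T2 B | T3 A | a | d
  A -> T0 T1
  B -> T2 T1
  T0 -> b
  T1 -> c
  T2 -> a
  T3 -> d

Fill CYK table bottom-up:
  [0..0]={S,T3}  "d"  orig:{S}
  [1..1]={T0}  "b"  orig:{}
  [2..2]={S,T3}  "d"  orig:{S}
  [0..1]=∅  "db"
  [1..2]=∅  "bd"
  [0..2]=∅  "dbd"

S ∉ T[0,2] ⇒ NO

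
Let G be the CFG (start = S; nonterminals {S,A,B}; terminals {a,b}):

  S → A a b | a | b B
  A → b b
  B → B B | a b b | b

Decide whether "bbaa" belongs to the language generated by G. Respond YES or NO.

Convert to CNF:
  S -> A X3 | T0 B | a
  A -> T0 T0
  B -> B B | T1 X2 | b
  T0 -> b
  T1 -> a
  X2 -> T0 T0
  X3 -> T1 T0

CYK fill:
  [0..0]={B,T0}  "b"  orig:{B}
  [1..1]={B,T0}  "b"  orig:{B}
  [2..2]={S,T1}  "a"  orig:{S}
  [3..3]={S,T1}  "a"  orig:{S}
  [0..1]={A,B,S,X2}  "bb"  orig:{A,B,S}
  [1..2]=∅  "ba"
  [2..3]=∅  "aa"
  [0..2]=∅  "bba"
  [1..3]=∅  "baa"
  [0..3]=∅  "bbaa"

S ∉ T[0,3] ⇒ NO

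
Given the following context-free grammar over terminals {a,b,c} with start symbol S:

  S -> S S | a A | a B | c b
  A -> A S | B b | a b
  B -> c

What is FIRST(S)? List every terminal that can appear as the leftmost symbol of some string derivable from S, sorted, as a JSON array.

FIRST sets, iterate to fixpoint:
round 1:
  A via A→a b: +{a}
  B via B→c: +{c}
  S via S→a A: +{a}
  S via S→c b: +{c}
  FIRST[S]={a,c}  FIRST[A]={a}  FIRST[B]={c}
round 2:
  A via A→B b: +{c}
  FIRST[S]={a,c}  FIRST[A]={a,c}  FIRST[B]={c}
round 3: — fixpoint
  FIRST[S]={a,c}  FIRST[A]={a,c}  FIRST[B]={c}

FIRST(S) = ["a", "c"]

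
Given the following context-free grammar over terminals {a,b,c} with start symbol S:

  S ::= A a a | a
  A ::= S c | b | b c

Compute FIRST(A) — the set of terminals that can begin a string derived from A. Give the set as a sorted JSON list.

FIRST iteration:
[1]
  A via A→b: +{b}
  S via S→A a a: +{b}
  S via S→a: +{a}
  FIRST(S)={a,b}  FIRST(A)={b}
[2]
  A via A→S c: +{a}
  FIRST(S)={a,b}  FIRST(A)={a,b}
[3] (no change)
  FIRST(S)={a,b}  FIRST(A)={a,b}

FIRST(A) = ["a", "b"]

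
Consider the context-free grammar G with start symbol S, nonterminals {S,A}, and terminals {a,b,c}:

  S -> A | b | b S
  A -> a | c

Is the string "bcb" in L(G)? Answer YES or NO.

CNF form of G:
  S -> T0 S | a | b | c
  A -> a | c
  T0 -> b

Fill CYK table bottom-up:
  [0..0]={S,T0}  "b"  orig:{S}
  [1..1]={A,S}  "c"
  [2..2]={S,T0}  "b"  orig:{S}
  [0..1]={S}  "bc"
  [1..2]=∅  "cb"
  [0..2]=∅  "bcb"

S ∉ T[0,2] ⇒ NO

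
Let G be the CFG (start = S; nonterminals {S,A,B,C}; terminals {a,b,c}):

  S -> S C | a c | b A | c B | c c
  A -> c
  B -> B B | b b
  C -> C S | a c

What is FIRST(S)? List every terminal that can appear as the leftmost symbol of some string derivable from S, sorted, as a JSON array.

FIRST iteration:
iter 1:
  A via A→c: +{c}
  B via B→b b: +{b}
  C via C→a c: +{a}
  S via S→a c: +{a}
  S via S→b A: +{b}
  S via S→c B: +{c}
  S: {a,b,c}  A: {c}  B: {b}  C: {a}
iter 2: — fixpoint
  S: {a,b,c}  A: {c}  B: {b}  C: {a}

FIRST(S) = ["a", "b", "c"]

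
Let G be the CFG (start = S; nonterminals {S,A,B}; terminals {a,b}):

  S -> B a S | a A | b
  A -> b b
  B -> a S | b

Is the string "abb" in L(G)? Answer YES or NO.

Convert to CNF:
  S -> B X2 | T1 A | b
  A -> T0 T0
  B -> T1 S | b
  T0 -> b
  T1 -> a
  X2 -> T1 S

CYK table (by increasing span):
  T[0,0] 'a' = {T1}  orig:{}
  T[1,1] 'b' = {B,S,T0}  orig:{B,S}
  T[2,2] 'b' = {B,S,T0}  orig:{B,S}
  T[0,1] 'ab' = {B,X2}  orig:{B}
  T[1,2] 'bb' = {A}
  T[0,2] 'abb' = {S}

S ∈ T[0,2] ⇒ YES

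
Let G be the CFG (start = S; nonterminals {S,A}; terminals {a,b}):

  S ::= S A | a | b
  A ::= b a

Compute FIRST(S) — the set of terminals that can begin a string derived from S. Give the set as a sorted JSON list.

FIRST sets, iterate to fixpoint:
iter 1:
  A via A→b a: +{b}
  S via S→a: +{a}
  S via S→b: +{b}
  S: {a,b}  A: {b}
iter 2: (no change)
  S: {a,b}  A: {b}

FIRST(S) = ["a", "b"]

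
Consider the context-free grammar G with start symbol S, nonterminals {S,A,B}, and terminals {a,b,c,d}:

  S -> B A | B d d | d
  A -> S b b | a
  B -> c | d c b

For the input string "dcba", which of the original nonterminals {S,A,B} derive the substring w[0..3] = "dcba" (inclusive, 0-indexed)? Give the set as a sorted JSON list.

Convert to CNF:
  S -> B A | B X5 | d
  A -> S X3 | a
  B -> T1 X4 | c
  T0 -> b
  T1 -> d
  T2 -> c
  X3 -> T0 T0
  X4 -> T2 T0
  X5 -> T1 T1

Fill CYK table bottom-up — only the sub-triangle for w[0..3]:
  T[0,0] 'd' = {S,T1}  orig:{S}
  T[1,1] 'c' = {B,T2}  orig:{B}
  T[2,2] 'b' = {T0}  orig:{}
  T[3,3] 'a' = {A}
  T[0,1] 'dc' = ∅
  T[1,2] 'cb' = {X4}  orig:{}
  T[2,3] 'ba' = ∅
  T[0,2] 'dcb' = {B}
  T[1,3] 'cba' = ∅
  T[0,3] 'dcba' = {S}

Original NTs in T[0,3] deriving "dcba": ["S"]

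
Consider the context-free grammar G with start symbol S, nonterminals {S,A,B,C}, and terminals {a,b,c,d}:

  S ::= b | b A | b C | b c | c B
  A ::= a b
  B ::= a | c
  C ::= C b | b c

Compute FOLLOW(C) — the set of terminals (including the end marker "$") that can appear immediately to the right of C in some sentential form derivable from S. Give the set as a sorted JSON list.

FIRST iteration:
pass 1:
  A via A→a b: +{a}
  B via B→a: +{a}
  B via B→c: +{c}
  C via C→b c: +{b}
  S via S→b: +{b}
  S via S→c B: +{c}
  FIRST[S]={b,c}  FIRST[A]={a}  FIRST[B]={a,c}  FIRST[C]={b}
pass 2: done
  FIRST[S]={b,c}  FIRST[A]={a}  FIRST[B]={a,c}  FIRST[C]={b}

Compute FOLLOW by fixpoint:
seed FOLLOW(S) with $
[1]
  C→C b: FOLLOW(C) ⊇ FIRST(b) = {b}; new: +{b}
  S→b A: FOLLOW(A) ⊇ FOLLOW(S) ⊇ {$}; new: +{$}
  S→b C: FOLLOW(C) ⊇ FOLLOW(S) ⊇ {$}; new: +{$}
  S→c B: FOLLOW(B) ⊇ FOLLOW(S) ⊇ {$}; new: +{$}
  S: {$}  A: {$}  B: {$}  C: {$,b}
[2] (stable)
  S: {$}  A: {$}  B: {$}  C: {$,b}

FOLLOW(C) = ["$", "b"]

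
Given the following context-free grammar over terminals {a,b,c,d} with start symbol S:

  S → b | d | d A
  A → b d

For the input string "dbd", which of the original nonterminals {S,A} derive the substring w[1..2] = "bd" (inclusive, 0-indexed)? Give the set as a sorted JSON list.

Convert to CNF:
  S -> T1 A | b | d
  A -> T0 T1
  T0 -> b
  T1 -> d

CYK table (by increasing span), restricted to cells inside w[1..2]:
  T[1,1] 'b' = {S,T0}  orig:{S}
  T[2,2] 'd' = {S,T1}  orig:{S}
  T[1,2] 'bd' = {A}

Original NTs in T[1,2] deriving "bd": ["A"]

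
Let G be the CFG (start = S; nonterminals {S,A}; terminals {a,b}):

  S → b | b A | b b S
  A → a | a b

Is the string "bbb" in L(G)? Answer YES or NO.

Convert to CNF:
  S -> T1 A | T1 X2 | b
  A -> T0 T1 | a
  T0 -> a
  T1 -> b
  X2 -> T1 S

Fill CYK table bottom-up:
  [0..0]={S,T1}  "b"  orig:{S}
  [1..1]={S,T1}  "b"  orig:{S}
  [2..2]={S,T1}  "b"  orig:{S}
  [0..1]={X2}  "bb"  orig:{}
  [1..2]={X2}  "bb"  orig:{}
  [0..2]={S}  "bbb"

S ∈ T[0,2] ⇒ YES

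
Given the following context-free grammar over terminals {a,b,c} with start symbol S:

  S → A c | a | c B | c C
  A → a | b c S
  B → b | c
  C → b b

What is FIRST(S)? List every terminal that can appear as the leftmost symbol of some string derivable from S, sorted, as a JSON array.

FIRST sets, iterate to fixpoint:
[1]
  A via A→a: +{a}
  A via A→b c S: +{b}
  B via B→b: +{b}
  B via B→c: +{c}
  C via C→b b: +{b}
  S via S→A c: +{a,b}
  S via S→c B: +{c}
  FIRST(S)={a,b,c}  FIRST(A)={a,b}  FIRST(B)={b,c}  FIRST(C)={b}
[2] — fixpoint
  FIRST(S)={a,b,c}  FIRST(A)={a,b}  FIRST(B)={b,c}  FIRST(C)={b}

FIRST(S) = ["a", "b", "c"]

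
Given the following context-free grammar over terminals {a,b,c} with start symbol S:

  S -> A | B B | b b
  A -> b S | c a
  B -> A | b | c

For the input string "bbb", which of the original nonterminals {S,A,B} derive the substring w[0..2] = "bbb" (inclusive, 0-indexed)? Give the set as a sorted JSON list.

CNF form of G:
  S -> B B | T0 S | T0 T0 | T1 T2
  A -> T0 S | T1 T2
  B -> T0 S | T1 T2 | b | c
  T0 -> b
  T1 -> c
  T2 -> a

CYK table (by increasing span) — only the sub-triangle for w[0..2]:
  cell(0,0) b: {B,T0}  orig:{B}
  cell(1,1) b: {B,T0}  orig:{B}
  cell(2,2) b: {B,T0}  orig:{B}
  cell(0,1) bb: {S}
  cell(1,2) bb: {S}
  cell(0,2) bbb: {A,B,S}

Original NTs in T[0,2] deriving "bbb": ["A", "B", "S"]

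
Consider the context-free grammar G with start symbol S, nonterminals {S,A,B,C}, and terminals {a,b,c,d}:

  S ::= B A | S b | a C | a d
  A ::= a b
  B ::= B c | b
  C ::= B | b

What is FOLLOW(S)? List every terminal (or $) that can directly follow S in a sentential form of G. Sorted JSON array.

FIRST iteration:
round 1:
  A via A→a b: +{a}
  B via B→b: +{b}
  C via C→B: +{b}
  S via S→B A: +{b}
  S via S→a C: +{a}
  FIRST(S)={a,b}  FIRST(A)={a}  FIRST(B)={b}  FIRST(C)={b}
round 2: (stable)
  FIRST(S)={a,b}  FIRST(A)={a}  FIRST(B)={b}  FIRST(C)={b}

FOLLOW sets:
initialize: $ ∈ FOLLOW(S)
iter 1:
  B→B c: FOLLOW(B) ⊇ FIRST(c) = {c}; new: +{c}
  S→B A: FOLLOW(B) ⊇ FIRST(A) = {a}; new: +{a}
  S→B A: FOLLOW(A) ⊇ FOLLOW(S) ⊇ {$}; new: +{$}
  S→S b: FOLLOW(S) ⊇ FIRST(b) = {b}; new: +{b}
  S→a C: FOLLOW(C) ⊇ FOLLOW(S) ⊇ {$,b}; new: +{$,b}
  FOLLOW(S)={$,b}  FOLLOW(A)={$}  FOLLOW(B)={a,c}  FOLLOW(C)={$,b}
iter 2:
  C→B: FOLLOW(B) ⊇ FOLLOW(C) ⊇ {$,b}; new: +{$,b}
  S→B A: FOLLOW(A) ⊇ FOLLOW(S) ⊇ {$,b}; new: +{b}
  FOLLOW(S)={$,b}  FOLLOW(A)={$,b}  FOLLOW(B)={$,a,b,c}  FOLLOW(C)={$,b}
iter 3: (stable)
  FOLLOW(S)={$,b}  FOLLOW(A)={$,b}  FOLLOW(B)={$,a,b,c}  FOLLOW(C)={$,b}

FOLLOW(S) = ["$", "b"]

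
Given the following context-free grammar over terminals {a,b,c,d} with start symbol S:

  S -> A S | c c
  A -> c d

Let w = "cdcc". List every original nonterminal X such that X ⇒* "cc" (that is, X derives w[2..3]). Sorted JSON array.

CNF form of G:
  S -> A S | T0 T0
  A -> T0 T1
  T0 -> c
  T1 -> d

Fill CYK table bottom-up (cells [i..j] with 2 ≤ i ≤ j ≤ 3 only):
  T[2,2] 'c' = {T0}  orig:{}
  T[3,3] 'c' = {T0}  orig:{}
  T[2,3] 'cc' = {S}

Original NTs in T[2,3] deriving "cc": ["S"]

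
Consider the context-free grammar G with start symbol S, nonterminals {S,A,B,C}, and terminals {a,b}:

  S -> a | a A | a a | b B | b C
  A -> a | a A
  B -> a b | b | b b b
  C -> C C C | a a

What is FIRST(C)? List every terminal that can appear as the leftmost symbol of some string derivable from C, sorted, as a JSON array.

Compute FIRST by fixpoint:
pass 1:
  A via A→a: +{a}
  B via B→a b: +{a}
  B via B→b: +{b}
  C via C→a a: +{a}
  S via S→a: +{a}
  S via S→b B: +{b}
  FIRST(S)={a,b}  FIRST(A)={a}  FIRST(B)={a,b}  FIRST(C)={a}
pass 2: (no change)
  FIRST(S)={a,b}  FIRST(A)={a}  FIRST(B)={a,b}  FIRST(C)={a}

FIRST(C) = ["a"]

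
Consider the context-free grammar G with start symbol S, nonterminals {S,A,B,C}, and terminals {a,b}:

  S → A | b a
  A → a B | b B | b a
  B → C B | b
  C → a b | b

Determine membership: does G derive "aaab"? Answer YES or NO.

CNF form of G:
  S -> T0 B | T1 B | T1 T0
  A -> T0 B | T1 B | T1 T0
  B -> C B | b
  C -> T0 T1 | b
  T0 -> a
  T1 -> b

Fill CYK table bottom-up:
  T[0,0] 'a' = {T0}  orig:{}
  T[1,1] 'a' = {T0}  orig:{}
  T[2,2] 'a' = {T0}  orig:{}
  T[3,3] 'b' = {B,C,T1}  orig:{B,C}
  T[0,1] 'aa' = ∅
  T[1,2] 'aa' = ∅
  T[2,3] 'ab' = {A,C,S}
  T[0,2] 'aaa' = ∅
  T[1,3] 'aab' = ∅
  T[0,3] 'aaab' = ∅

S ∉ T[0,3] ⇒ NO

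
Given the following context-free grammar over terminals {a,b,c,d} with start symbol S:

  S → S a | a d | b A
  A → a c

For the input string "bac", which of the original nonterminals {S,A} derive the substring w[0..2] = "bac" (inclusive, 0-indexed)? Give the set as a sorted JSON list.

Convert to CNF:
  S -> S T0 | T0 T2 | T3 A
  A -> T0 T1
  T0 -> a
  T1 -> c
  T2 -> d
  T3 -> b

Fill CYK table bottom-up, restricted to cells inside w[0..2]:
  [0..0]={T3}  "b"  orig:{}
  [1..1]={T0}  "a"  orig:{}
  [2..2]={T1}  "c"  orig:{}
  [0..1]=∅  "ba"
  [1..2]={A}  "ac"
  [0..2]={S}  "bac"

Original NTs in T[0,2] deriving "bac": ["S"]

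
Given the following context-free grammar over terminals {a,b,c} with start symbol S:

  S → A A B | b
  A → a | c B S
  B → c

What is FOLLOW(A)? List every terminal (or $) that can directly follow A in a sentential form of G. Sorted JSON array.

FIRST iteration:
iter 1:
  A via A→a: +{a}
  A via A→c B S: +{c}
  B via B→c: +{c}
  S via S→A A B: +{a,c}
  S via S→b: +{b}
  FIRST[S]={a,b,c}  FIRST[A]={a,c}  FIRST[B]={c}
iter 2: — fixpoint
  FIRST[S]={a,b,c}  FIRST[A]={a,c}  FIRST[B]={c}

FOLLOW iteration:
FOLLOW(S) := {$}
round 1:
  A→c B S: FOLLOW(B) ⊇ FIRST(S) = {a,b,c}; new: +{a,b,c}
  S→A A B: FOLLOW(A) ⊇ FIRST(A) = {a,c}; new: +{a,c}
  S→A A B: FOLLOW(B) ⊇ FOLLOW(S) ⊇ {$}; new: +{$}
  S: {$}  A: {a,c}  B: {$,a,b,c}
round 2:
  A→c B S: FOLLOW(S) ⊇ FOLLOW(A) ⊇ {a,c}; new: +{a,c}
  S: {$,a,c}  A: {a,c}  B: {$,a,b,c}
round 3: — fixpoint
  S: {$,a,c}  A: {a,c}  B: {$,a,b,c}

FOLLOW(A) = ["a", "c"]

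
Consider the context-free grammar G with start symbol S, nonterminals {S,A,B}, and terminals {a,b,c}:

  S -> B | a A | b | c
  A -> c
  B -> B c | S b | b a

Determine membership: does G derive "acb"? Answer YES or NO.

CNF form of G:
  S -> B T0 | S T1 | T1 T2 | T2 A | b | c
  A -> c
  B -> B T0 | S T1 | T1 T2
  T0 -> c
  T1 -> b
  T2 -> a

CYK fill:
  T[0,0] 'a' = {T2}  orig:{}
  T[1,1] 'c' = {A,S,T0}  orig:{A,S}
  T[2,2] 'b' = {S,T1}  orig:{S}
  T[0,1] 'ac' = {S}
  T[1,2] 'cb' = {B,S}
  T[0,2] 'acb' = {B,S}

S ∈ T[0,2] ⇒ YES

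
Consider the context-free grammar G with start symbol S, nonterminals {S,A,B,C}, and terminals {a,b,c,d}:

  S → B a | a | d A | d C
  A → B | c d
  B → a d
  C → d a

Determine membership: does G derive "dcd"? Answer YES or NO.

Convert to CNF:
  S -> B T0 | T1 A | T1 C | a
  A -> T0 T1 | T2 T1
  B -> T0 T1
  C -> T1 T0
  T0 -> a
  T1 -> d
  T2 -> c

Fill CYK table bottom-up:
  T[0,0] 'd' = {T1}  orig:{}
  T[1,1] 'c' = {T2}  orig:{}
  T[2,2] 'd' = {T1}  orig:{}
  T[0,1] 'dc' = ∅
  T[1,2] 'cd' = {A}
  T[0,2] 'dcd' = {S}

S ∈ T[0,2] ⇒ YES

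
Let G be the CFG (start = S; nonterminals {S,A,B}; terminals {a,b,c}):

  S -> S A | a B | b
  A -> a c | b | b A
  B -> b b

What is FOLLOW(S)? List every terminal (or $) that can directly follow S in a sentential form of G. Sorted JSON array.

FIRST sets, iterate to fixpoint:
iter 1:
  A via A→a c: +{a}
  A via A→b: +{b}
  B via B→b b: +{b}
  S via S→a B: +{a}
  S via S→b: +{b}
  FIRST[S]={a,b}  FIRST[A]={a,b}  FIRST[B]={b}
iter 2: — fixpoint
  FIRST[S]={a,b}  FIRST[A]={a,b}  FIRST[B]={b}

Compute FOLLOW by fixpoint:
FOLLOW(S) := {$}
round 1:
  S→S A: FOLLOW(S) ⊇ FIRST(A) = {a,b}; new: +{a,b}
  S→S A: FOLLOW(A) ⊇ FOLLOW(S) ⊇ {$,a,b}; new: +{$,a,b}
  S→a B: FOLLOW(B) ⊇ FOLLOW(S) ⊇ {$,a,b}; new: +{$,a,b}
  FOLLOW[S]={$,a,b}  FOLLOW[A]={$,a,b}  FOLLOW[B]={$,a,b}
round 2: — fixpoint
  FOLLOW[S]={$,a,b}  FOLLOW[A]={$,a,b}  FOLLOW[B]={$,a,b}

FOLLOW(S) = ["$", "a", "b"]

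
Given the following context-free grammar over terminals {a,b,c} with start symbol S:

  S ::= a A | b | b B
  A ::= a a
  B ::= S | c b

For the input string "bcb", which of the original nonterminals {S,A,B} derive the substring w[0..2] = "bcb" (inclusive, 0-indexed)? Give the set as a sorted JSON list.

CNF form of G:
  S -> T0 A | T1 B | b
  A -> T0 T0
  B -> T0 A | T1 B | T2 T1 | b
  T0 -> a
  T1 -> b
  T2 -> c

CYK fill (cells [i..j] with 0 ≤ i ≤ j ≤ 2 only):
  [0..0]={B,S,T1}  "b"  orig:{B,S}
  [1..1]={T2}  "c"  orig:{}
  [2..2]={B,S,T1}  "b"  orig:{B,S}
  [0..1]=∅  "bc"
  [1..2]={B}  "cb"
  [0..2]={B,S}  "bcb"

Original NTs in T[0,2] deriving "bcb": ["B", "S"]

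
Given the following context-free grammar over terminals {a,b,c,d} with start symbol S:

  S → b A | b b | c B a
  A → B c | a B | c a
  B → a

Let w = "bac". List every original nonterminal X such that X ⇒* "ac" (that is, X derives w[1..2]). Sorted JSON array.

Convert to CNF:
  S -> T0 X3 | T2 A | T2 T2
  A -> B T0 | T0 T1 | T1 B
  B -> a
  T0 -> c
  T1 -> a
  T2 -> b
  X3 -> B T1

CYK fill, restricted to cells inside w[1..2]:
  T[1,1] 'a' = {B,T1}  orig:{B}
  T[2,2] 'c' = {T0}  orig:{}
  T[1,2] 'ac' = {A}

Original NTs in T[1,2] deriving "ac": ["A"]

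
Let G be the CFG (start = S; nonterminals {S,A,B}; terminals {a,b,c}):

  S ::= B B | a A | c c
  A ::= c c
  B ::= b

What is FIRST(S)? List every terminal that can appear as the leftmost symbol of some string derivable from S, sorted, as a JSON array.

FIRST iteration:
pass 1:
  A via A→c c: +{c}
  B via B→b: +{b}
  S via S→B B: +{b}
  S via S→a A: +{a}
  S via S→c c: +{c}
  FIRST[S]={a,b,c}  FIRST[A]={c}  FIRST[B]={b}
pass 2: — fixpoint
  FIRST[S]={a,b,c}  FIRST[A]={c}  FIRST[B]={b}

FIRST(S) = ["a", "b", "c"]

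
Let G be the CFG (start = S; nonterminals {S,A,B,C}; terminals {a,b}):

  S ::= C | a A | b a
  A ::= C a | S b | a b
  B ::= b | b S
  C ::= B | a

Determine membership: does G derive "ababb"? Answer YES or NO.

Convert to CNF:
  S -> T0 A | T1 S | T1 T0 | a | b
  A -> C T0 | S T1 | T0 T1
  B -> T1 S | b
  C -> T1 S | a | b
  T0 -> a
  T1 -> b

CYK table (by increasing span):
  [0..0]={C,S,T0}  "a"  orig:{C,S}
  [1..1]={B,C,S,T1}  "b"  orig:{B,C,S}
  [2..2]={C,S,T0}  "a"  orig:{C,S}
  [3..3]={B,C,S,T1}  "b"  orig:{B,C,S}
  [4..4]={B,C,S,T1}  "b"  orig:{B,C,S}
  [0..1]={A}  "ab"
  [1..2]={A,B,C,S}  "ba"
  [2..3]={A}  "ab"
  [3..4]={A,B,C,S}  "bb"
  [0..2]={S}  "aba"
  [1..3]={A}  "bab"
  [2..4]={S}  "abb"
  [0..3]={A,S}  "abab"
  [1..4]={B,C,S}  "babb"
  [0..4]={A}  "ababb"

S ∉ T[0,4] ⇒ NO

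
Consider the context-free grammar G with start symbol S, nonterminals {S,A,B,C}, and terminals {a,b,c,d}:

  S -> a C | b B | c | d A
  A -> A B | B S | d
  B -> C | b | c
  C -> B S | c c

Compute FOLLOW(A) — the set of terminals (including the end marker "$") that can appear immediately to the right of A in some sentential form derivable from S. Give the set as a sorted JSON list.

FIRST sets, iterate to fixpoint:
[1]
  A via A→d: +{d}
  B via B→b: +{b}
  B via B→c: +{c}
  C via C→B S: +{b,c}
  S via S→a C: +{a}
  S via S→b B: +{b}
  S via S→c: +{c}
  S via S→d A: +{d}
  FIRST[S]={a,b,c,d}  FIRST[A]={d}  FIRST[B]={b,c}  FIRST[C]={b,c}
[2]
  A via A→B S: +{b,c}
  FIRST[S]={a,b,c,d}  FIRST[A]={b,c,d}  FIRST[B]={b,c}  FIRST[C]={b,c}
[3] — fixpoint
  FIRST[S]={a,b,c,d}  FIRST[A]={b,c,d}  FIRST[B]={b,c}  FIRST[C]={b,c}

FOLLOW iteration:
seed FOLLOW(S) with $
[1]
  A→A B: FOLLOW(A) ⊇ FIRST(B) = {b,c}; new: +{b,c}
  A→A B: FOLLOW(B) ⊇ FOLLOW(A) ⊇ {b,c}; new: +{b,c}
  A→B S: FOLLOW(B) ⊇ FIRST(S) = {a,b,c,d}; new: +{a,d}
  A→B S: FOLLOW(S) ⊇ FOLLOW(A) ⊇ {b,c}; new: +{b,c}
  B→C: FOLLOW(C) ⊇ FOLLOW(B) ⊇ {a,b,c,d}; new: +{a,b,c,d}
  C→B S: FOLLOW(S) ⊇ FOLLOW(C) ⊇ {a,b,c,d}; new: +{a,d}
  S→a C: FOLLOW(C) ⊇ FOLLOW(S) ⊇ {$,a,b,c,d}; new: +{$}
  S→b B: FOLLOW(B) ⊇ FOLLOW(S) ⊇ {$,a,b,c,d}; new: +{$}
  S→d A: FOLLOW(A) ⊇ FOLLOW(S) ⊇ {$,a,b,c,d}; new: +{$,a,d}
  FOLLOW[S]={$,a,b,c,d}  FOLLOW[A]={$,a,b,c,d}  FOLLOW[B]={$,a,b,c,d}  FOLLOW[C]={$,a,b,c,d}
[2] (stable)
  FOLLOW[S]={$,a,b,c,d}  FOLLOW[A]={$,a,b,c,d}  FOLLOW[B]={$,a,b,c,d}  FOLLOW[C]={$,a,b,c,d}

FOLLOW(A) = ["$", "a", "b", "c", "d"]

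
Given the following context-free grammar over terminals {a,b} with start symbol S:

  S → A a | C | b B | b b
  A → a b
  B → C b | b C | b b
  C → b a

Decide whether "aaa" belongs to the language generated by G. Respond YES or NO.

Convert to CNF:
  S -> A T0 | T1 B | T1 T0 | T1 T1
  A -> T0 T1
  B -> C T1 | T1 C | T1 T1
  C -> T1 T0
  T0 -> a
  T1 -> b

Fill CYK table bottom-up:
  [0..0]={T0}  "a"  orig:{}
  [1..1]={T0}  "a"  orig:{}
  [2..2]={T0}  "a"  orig:{}
  [0..1]=∅  "aa"
  [1..2]=∅  "aa"
  [0..2]=∅  "aaa"

S ∉ T[0,2] ⇒ NO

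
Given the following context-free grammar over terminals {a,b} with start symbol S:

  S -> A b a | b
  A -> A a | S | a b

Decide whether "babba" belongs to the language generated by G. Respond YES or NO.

CNF form of G:
  S -> A X3 | b
  A -> A T0 | A X2 | T0 T1 | b
  T0 -> a
  T1 -> b
  X2 -> T1 T0
  X3 -> T1 T0

CYK table (by increasing span):
  [0..0]={A,S,T1}  "b"  orig:{A,S}
  [1..1]={T0}  "a"  orig:{}
  [2..2]={A,S,T1}  "b"  orig:{A,S}
  [3..3]={A,S,T1}  "b"  orig:{A,S}
  [4..4]={T0}  "a"  orig:{}
  [0..1]={A,X2,X3}  "ba"  orig:{A}
  [1..2]={A}  "ab"
  [2..3]=∅  "bb"
  [3..4]={A,X2,X3}  "ba"  orig:{A}
  [0..2]=∅  "bab"
  [1..3]=∅  "abb"
  [2..4]={A,S}  "bba"
  [0..3]=∅  "babb"
  [1..4]={A,S}  "abba"
  [0..4]=∅  "babba"

S ∉ T[0,4] ⇒ NO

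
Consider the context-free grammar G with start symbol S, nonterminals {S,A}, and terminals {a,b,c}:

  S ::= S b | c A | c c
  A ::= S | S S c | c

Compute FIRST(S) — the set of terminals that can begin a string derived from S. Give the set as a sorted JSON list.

FIRST sets, iterate to fixpoint:
iter 1:
  A via A→c: +{c}
  S via S→c A: +{c}
  S: {c}  A: {c}
iter 2: (no change)
  S: {c}  A: {c}

FIRST(S) = ["c"]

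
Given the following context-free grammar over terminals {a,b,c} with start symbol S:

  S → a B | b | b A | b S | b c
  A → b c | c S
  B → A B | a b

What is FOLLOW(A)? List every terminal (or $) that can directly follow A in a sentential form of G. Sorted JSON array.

FIRST sets, iterate to fixpoint:
[1]
  A via A→b c: +{b}
  A via A→c S: +{c}
  B via B→A B: +{b,c}
  B via B→a b: +{a}
  S via S→a B: +{a}
  S via S→b: +{b}
  S: {a,b}  A: {b,c}  B: {a,b,c}
[2] — fixpoint
  S: {a,b}  A: {b,c}  B: {a,b,c}

FOLLOW sets:
FOLLOW(S) := {$}
iter 1:
  B→A B: FOLLOW(A) ⊇ FIRST(B) = {a,b,c}; new: +{a,b,c}
  S→a B: FOLLOW(B) ⊇ FOLLOW(S) ⊇ {$}; new: +{$}
  S→b A: FOLLOW(A) ⊇ FOLLOW(S) ⊇ {$}; new: +{$}
  FOLLOW(S)={$}  FOLLOW(A)={$,a,b,c}  FOLLOW(B)={$}
iter 2:
  A→c S: FOLLOW(S) ⊇ FOLLOW(A) ⊇ {$,a,b,c}; new: +{a,b,c}
  S→a B: FOLLOW(B) ⊇ FOLLOW(S) ⊇ {$,a,b,c}; new: +{a,b,c}
  FOLLOW(S)={$,a,b,c}  FOLLOW(A)={$,a,b,c}  FOLLOW(B)={$,a,b,c}
iter 3: (stable)
  FOLLOW(S)={$,a,b,c}  FOLLOW(A)={$,a,b,c}  FOLLOW(B)={$,a,b,c}

FOLLOW(A) = ["$", "a", "b", "c"]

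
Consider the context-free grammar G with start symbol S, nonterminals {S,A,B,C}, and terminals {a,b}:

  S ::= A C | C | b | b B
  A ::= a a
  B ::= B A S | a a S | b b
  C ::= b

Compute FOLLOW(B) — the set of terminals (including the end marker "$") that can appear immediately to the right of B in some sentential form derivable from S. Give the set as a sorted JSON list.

FIRST sets, iterate to fixpoint:
pass 1:
  A via A→a a: +{a}
  B via B→a a S: +{a}
  B via B→b b: +{b}
  C via C→b: +{b}
  S via S→A C: +{a}
  S via S→C: +{b}
  S: {a,b}  A: {a}  B: {a,b}  C: {b}
pass 2: — fixpoint
  S: {a,b}  A: {a}  B: {a,b}  C: {b}

FOLLOW sets:
seed FOLLOW(S) with $
[1]
  B→B A S: FOLLOW(B) ⊇ FIRST(A) = {a}; new: +{a}
  B→B A S: FOLLOW(A) ⊇ FIRST(S) = {a,b}; new: +{a,b}
  B→B A S: FOLLOW(S) ⊇ FOLLOW(B) ⊇ {a}; new: +{a}
  S→A C: FOLLOW(C) ⊇ FOLLOW(S) ⊇ {$,a}; new: +{$,a}
  S→b B: FOLLOW(B) ⊇ FOLLOW(S) ⊇ {$,a}; new: +{$}
  S: {$,a}  A: {a,b}  B: {$,a}  C: {$,a}
[2] — fixpoint
  S: {$,a}  A: {a,b}  B: {$,a}  C: {$,a}

FOLLOW(B) = ["$", "a"]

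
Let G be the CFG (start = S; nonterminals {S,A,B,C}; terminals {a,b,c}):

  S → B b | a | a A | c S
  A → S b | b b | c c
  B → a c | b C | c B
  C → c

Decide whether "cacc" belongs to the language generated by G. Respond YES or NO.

CNF form of G:
  S -> B T0 | T1 S | T2 A | a
  A -> S T0 | T0 T0 | T1 T1
  B -> T0 C | T1 B | T2 T1
  C -> c
  T0 -> b
  T1 -> c
  T2 -> a

CYK table (by increasing span):
  [0..0]={C,T1}  "c"  orig:{C}
  [1..1]={S,T2}  "a"  orig:{S}
  [2..2]={C,T1}  "c"  orig:{C}
  [3..3]={C,T1}  "c"  orig:{C}
  [0..1]={S}  "ca"
  [1..2]={B}  "ac"
  [2..3]={A}  "cc"
  [0..2]={B}  "cac"
  [1..3]={S}  "acc"
  [0..3]={S}  "cacc"

S ∈ T[0,3] ⇒ YES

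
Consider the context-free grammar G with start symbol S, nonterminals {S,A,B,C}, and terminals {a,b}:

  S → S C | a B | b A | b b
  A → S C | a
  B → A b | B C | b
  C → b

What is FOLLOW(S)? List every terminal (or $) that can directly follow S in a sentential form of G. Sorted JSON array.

Compute FIRST by fixpoint:
iter 1:
  A via A→a: +{a}
  B via B→A b: +{a}
  B via B→b: +{b}
  C via C→b: +{b}
  S via S→a B: +{a}
  S via S→b A: +{b}
  FIRST[S]={a,b}  FIRST[A]={a}  FIRST[B]={a,b}  FIRST[C]={b}
iter 2:
  A via A→S C: +{b}
  FIRST[S]={a,b}  FIRST[A]={a,b}  FIRST[B]={a,b}  FIRST[C]={b}
iter 3: — fixpoint
  FIRST[S]={a,b}  FIRST[A]={a,b}  FIRST[B]={a,b}  FIRST[C]={b}

FOLLOW sets:
initialize: $ ∈ FOLLOW(S)
[1]
  A→S C: FOLLOW(S) ⊇ FIRST(C) = {b}; new: +{b}
  B→A b: FOLLOW(A) ⊇ FIRST(b) = {b}; new: +{b}
  B→B C: FOLLOW(B) ⊇ FIRST(C) = {b}; new: +{b}
  B→B C: FOLLOW(C) ⊇ FOLLOW(B) ⊇ {b}; new: +{b}
  S→S C: FOLLOW(C) ⊇ FOLLOW(S) ⊇ {$,b}; new: +{$}
  S→a B: FOLLOW(B) ⊇ FOLLOW(S) ⊇ {$,b}; new: +{$}
  S→b A: FOLLOW(A) ⊇ FOLLOW(S) ⊇ {$,b}; new: +{$}
  FOLLOW[S]={$,b}  FOLLOW[A]={$,b}  FOLLOW[B]={$,b}  FOLLOW[C]={$,b}
[2] — fixpoint
  FOLLOW[S]={$,b}  FOLLOW[A]={$,b}  FOLLOW[B]={$,b}  FOLLOW[C]={$,b}

FOLLOW(S) = ["$", "b"]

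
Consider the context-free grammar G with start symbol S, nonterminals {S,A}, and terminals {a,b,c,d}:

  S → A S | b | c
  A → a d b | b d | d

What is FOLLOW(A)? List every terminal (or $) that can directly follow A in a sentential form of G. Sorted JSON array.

FIRST sets, iterate to fixpoint:
[1]
  A via A→a d b: +{a}
  A via A→b d: +{b}
  A via A→d: +{d}
  S via S→A S: +{a,b,d}
  S via S→c: +{c}
  FIRST[S]={a,b,c,d}  FIRST[A]={a,b,d}
[2] — fixpoint
  FIRST[S]={a,b,c,d}  FIRST[A]={a,b,d}

Compute FOLLOW by fixpoint:
initialize: $ ∈ FOLLOW(S)
round 1:
  S→A S: FOLLOW(A) ⊇ FIRST(S) = {a,b,c,d}; new: +{a,b,c,d}
  S: {$}  A: {a,b,c,d}
round 2: (stable)
  S: {$}  A: {a,b,c,d}

FOLLOW(A) = ["a", "b", "c", "d"]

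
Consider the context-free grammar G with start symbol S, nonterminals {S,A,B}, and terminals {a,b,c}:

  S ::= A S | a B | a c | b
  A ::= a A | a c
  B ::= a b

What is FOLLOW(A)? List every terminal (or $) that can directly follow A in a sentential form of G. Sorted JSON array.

Compute FIRST by fixpoint:
[1]
  A via A→a A: +{a}
  B via B→a b: +{a}
  S via S→A S: +{a}
  S via S→b: +{b}
  S: {a,b}  A: {a}  B: {a}
[2] — fixpoint
  S: {a,b}  A: {a}  B: {a}

FOLLOW iteration:
FOLLOW(S) := {$}
round 1:
  S→A S: FOLLOW(A) ⊇ FIRST(S) = {a,b}; new: +{a,b}
  S→a B: FOLLOW(B) ⊇ FOLLOW(S) ⊇ {$}; new: +{$}
  FOLLOW(S)={$}  FOLLOW(A)={a,b}  FOLLOW(B)={$}
round 2: done
  FOLLOW(S)={$}  FOLLOW(A)={a,b}  FOLLOW(B)={$}

FOLLOW(A) = ["a", "b"]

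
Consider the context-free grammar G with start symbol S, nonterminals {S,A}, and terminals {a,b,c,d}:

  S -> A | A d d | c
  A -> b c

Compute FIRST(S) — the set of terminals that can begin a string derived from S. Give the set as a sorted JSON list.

Compute FIRST by fixpoint:
round 1:
  A via A→b c: +{b}
  S via S→A: +{b}
  S via S→c: +{c}
  FIRST(S)={b,c}  FIRST(A)={b}
round 2: — fixpoint
  FIRST(S)={b,c}  FIRST(A)={b}

FIRST(S) = ["b", "c"]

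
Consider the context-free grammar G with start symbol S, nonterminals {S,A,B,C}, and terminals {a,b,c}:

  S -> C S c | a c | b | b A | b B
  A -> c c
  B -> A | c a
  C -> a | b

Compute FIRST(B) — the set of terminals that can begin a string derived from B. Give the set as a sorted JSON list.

Compute FIRST by fixpoint:
round 1:
  A via A→c c: +{c}
  B via B→A: +{c}
  C via C→a: +{a}
  C via C→b: +{b}
  S via S→C S c: +{a,b}
  FIRST[S]={a,b}  FIRST[A]={c}  FIRST[B]={c}  FIRST[C]={a,b}
round 2: (stable)
  FIRST[S]={a,b}  FIRST[A]={c}  FIRST[B]={c}  FIRST[C]={a,b}

FIRST(B) = ["c"]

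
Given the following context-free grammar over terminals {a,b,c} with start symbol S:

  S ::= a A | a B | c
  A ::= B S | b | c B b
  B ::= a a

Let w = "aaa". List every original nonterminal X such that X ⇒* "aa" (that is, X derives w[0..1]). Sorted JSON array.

Convert to CNF:
  S -> T2 A | T2 B | c
  A -> B S | T0 X3 | b
  B -> T2 T2
  T0 -> c
  T1 -> b
  T2 -> a
  X3 -> B T1

CYK table (by increasing span), restricted to cells inside w[0..1]:
  [0..0]={T2}  "a"  orig:{}
  [1..1]={T2}  "a"  orig:{}
  [0..1]={B}  "aa"

Original NTs in T[0,1] deriving "aa": ["B"]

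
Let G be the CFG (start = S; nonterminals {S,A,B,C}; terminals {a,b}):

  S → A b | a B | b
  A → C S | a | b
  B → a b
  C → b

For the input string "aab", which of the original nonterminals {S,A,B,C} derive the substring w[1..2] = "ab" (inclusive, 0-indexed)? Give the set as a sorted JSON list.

CNF form of G:
  S -> A T1 | T0 B | b
  A -> C S | a | b
  B -> T0 T1
  C -> b
  T0 -> a
  T1 -> b

Fill CYK table bottom-up, restricted to cells inside w[1..2]:
  cell(1,1) a: {A,T0}  orig:{A}
  cell(2,2) b: {A,C,S,T1}  orig:{A,C,S}
  cell(1,2) ab: {B,S}

Original NTs in T[1,2] deriving "ab": ["B", "S"]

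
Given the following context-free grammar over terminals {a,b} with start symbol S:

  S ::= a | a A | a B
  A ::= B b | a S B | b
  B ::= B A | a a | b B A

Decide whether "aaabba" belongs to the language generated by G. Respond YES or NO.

Convert to CNF:
  S -> T1 A | T1 B | a
  A -> B T0 | T1 X2 | b
  B -> B A | T0 X3 | T1 T1
  T0 -> b
  T1 -> a
  X2 -> S B
  X3 -> B A

CYK table (by increasing span):
  cell(0,0) a: {S,T1}  orig:{S}
  cell(1,1) a: {S,T1}  orig:{S}
  cell(2,2) a: {S,T1}  orig:{S}
  cell(3,3) b: {A,T0}  orig:{A}
  cell(4,4) b: {A,T0}  orig:{A}
  cell(5,5) a: {S,T1}  orig:{S}
  cell(0,1) aa: {B}
  cell(1,2) aa: {B}
  cell(2,3) ab: {S}
  cell(3,4) bb: ∅
  cell(4,5) ba: ∅
  cell(0,2) aaa: {S,X2}  orig:{S}
  cell(1,3) aab: {A,B,X3}  orig:{A,B}
  cell(2,4) abb: ∅
  cell(3,5) bba: ∅
  cell(0,3) aaab: {S,X2}  orig:{S}
  cell(1,4) aabb: {A,B,X3}  orig:{A,B}
  cell(2,5) abba: ∅
  cell(0,4) aaabb: {S,X2}  orig:{S}
  cell(1,5) aabba: ∅
  cell(0,5) aaabba: ∅

S ∉ T[0,5] ⇒ NO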